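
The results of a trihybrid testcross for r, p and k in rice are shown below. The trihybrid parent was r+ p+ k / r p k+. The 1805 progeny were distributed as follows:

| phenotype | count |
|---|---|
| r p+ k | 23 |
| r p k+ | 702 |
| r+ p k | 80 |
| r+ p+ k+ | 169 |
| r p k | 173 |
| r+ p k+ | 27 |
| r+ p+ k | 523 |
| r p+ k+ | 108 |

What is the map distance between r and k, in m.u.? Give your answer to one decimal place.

The two rarest classes, r p+ k and r+ p k+, are the double crossovers. Comparing them with the parentals, only the r allele has switched, so r is the middle locus and the order is k – r – p.
Crossovers in the k–r interval produce the single-crossover classes r+ p+ k+ and r p k (169 + 173 = 342) plus the double crossovers (50).
RF(k–r) = (342 + 50) / 1805 = 392/1805 = 0.2172 → 21.7 m.u.

21.7 m.u.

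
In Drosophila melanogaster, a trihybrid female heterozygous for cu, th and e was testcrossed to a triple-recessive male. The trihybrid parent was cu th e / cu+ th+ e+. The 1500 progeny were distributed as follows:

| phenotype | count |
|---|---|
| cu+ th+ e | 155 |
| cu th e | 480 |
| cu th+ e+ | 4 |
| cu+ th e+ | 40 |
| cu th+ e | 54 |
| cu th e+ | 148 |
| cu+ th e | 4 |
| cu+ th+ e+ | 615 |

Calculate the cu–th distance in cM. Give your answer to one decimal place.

6.8 cM

The two rarest classes, cu+ th e and cu th+ e+, are the double crossovers. Comparing them with the parentals, only the cu allele has switched, so cu is the middle locus and the order is th – cu – e.
Crossovers in the th–cu interval produce the single-crossover classes cu th+ e and cu+ th e+ (54 + 40 = 94) plus the double crossovers (8).
RF(th–cu) = (94 + 8) / 1500 = 102/1500 = 0.0680 → 6.8 cM.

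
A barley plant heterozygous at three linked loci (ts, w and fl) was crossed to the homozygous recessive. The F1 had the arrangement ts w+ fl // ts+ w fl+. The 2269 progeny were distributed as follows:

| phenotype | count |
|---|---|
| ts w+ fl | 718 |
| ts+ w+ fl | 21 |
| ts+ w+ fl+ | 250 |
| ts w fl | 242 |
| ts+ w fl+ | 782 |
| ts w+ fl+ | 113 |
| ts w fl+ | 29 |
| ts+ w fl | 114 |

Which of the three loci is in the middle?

The two rarest classes, ts+ w+ fl and ts w fl+, are the double crossovers. Comparing them with the parentals, only the ts allele has switched, so ts is the middle locus and the order is w – ts – fl.

ts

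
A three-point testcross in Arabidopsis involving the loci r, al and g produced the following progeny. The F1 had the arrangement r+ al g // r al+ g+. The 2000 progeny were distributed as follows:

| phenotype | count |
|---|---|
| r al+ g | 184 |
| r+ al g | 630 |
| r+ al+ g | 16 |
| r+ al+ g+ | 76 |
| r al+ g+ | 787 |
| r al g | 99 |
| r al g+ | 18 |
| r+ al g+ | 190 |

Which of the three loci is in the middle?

The two rarest classes, r+ al+ g and r al g+, are the double crossovers. Comparing them with the parentals, only the al allele has switched, so al is the middle locus and the order is g – al – r.

al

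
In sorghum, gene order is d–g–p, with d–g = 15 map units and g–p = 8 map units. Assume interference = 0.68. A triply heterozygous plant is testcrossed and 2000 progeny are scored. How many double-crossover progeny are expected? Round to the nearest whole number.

Map distances give recombination frequencies of 0.150 and 0.080 for the two intervals.
With interference 0.68 (so coincidence = 0.32), expected double-crossover frequency = 0.150 × 0.080 × 0.32 = 0.00384.
Expected number = 0.00384 × 2000 = 7.68 ≈ 8.

8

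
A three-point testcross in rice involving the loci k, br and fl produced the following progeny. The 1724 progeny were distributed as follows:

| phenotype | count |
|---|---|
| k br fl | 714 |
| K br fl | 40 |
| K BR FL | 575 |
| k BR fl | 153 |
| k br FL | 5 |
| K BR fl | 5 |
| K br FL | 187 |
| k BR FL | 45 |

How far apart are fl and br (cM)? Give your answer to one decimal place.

20.3 cM

The two most frequent reciprocal classes, k br fl and K BR FL, are the parental types, so the F1 was k br fl / K BR FL.
The two rarest classes, k br FL and K BR fl, are the double crossovers. Comparing them with the parentals, only the fl allele has switched, so fl is the middle locus and the order is k – fl – br.
Crossovers in the fl–br interval produce the single-crossover classes k BR fl and K br FL (153 + 187 = 340) plus the double crossovers (10).
RF(fl–br) = (340 + 10) / 1724 = 350/1724 = 0.2030 → 20.3 cM.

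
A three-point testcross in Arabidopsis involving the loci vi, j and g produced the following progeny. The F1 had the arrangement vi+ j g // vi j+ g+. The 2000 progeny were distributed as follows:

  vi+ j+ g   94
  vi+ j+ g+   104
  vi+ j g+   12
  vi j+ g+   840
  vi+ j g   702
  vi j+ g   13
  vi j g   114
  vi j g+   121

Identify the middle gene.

g

The two rarest classes, vi+ j g+ and vi j+ g, are the double crossovers. Comparing them with the parentals, only the g allele has switched, so g is the middle locus and the order is vi – g – j.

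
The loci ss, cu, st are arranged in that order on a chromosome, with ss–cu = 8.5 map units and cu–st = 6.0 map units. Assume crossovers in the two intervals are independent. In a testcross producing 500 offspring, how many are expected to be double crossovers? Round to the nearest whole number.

Map distances give recombination frequencies of 0.085 and 0.060 for the two intervals.
With no interference, expected double-crossover frequency = 0.085 × 0.060 = 0.00510.
Expected number = 0.00510 × 500 = 2.55 ≈ 3.

3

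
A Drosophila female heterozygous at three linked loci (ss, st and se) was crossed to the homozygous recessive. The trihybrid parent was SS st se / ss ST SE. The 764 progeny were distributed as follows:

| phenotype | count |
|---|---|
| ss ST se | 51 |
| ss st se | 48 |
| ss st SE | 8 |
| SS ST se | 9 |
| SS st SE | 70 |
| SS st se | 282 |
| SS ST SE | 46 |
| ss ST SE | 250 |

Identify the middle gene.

The two rarest classes, SS ST se and ss st SE, are the double crossovers. Comparing them with the parentals, only the st allele has switched, so st is the middle locus and the order is se – st – ss.

st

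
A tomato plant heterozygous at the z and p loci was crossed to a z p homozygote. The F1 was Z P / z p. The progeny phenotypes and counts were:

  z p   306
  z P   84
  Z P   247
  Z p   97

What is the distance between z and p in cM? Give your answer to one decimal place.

The recombinant classes are Z p and z P: 97 + 84 = 181.
Recombination frequency = 181/734 = 0.2466 ≈ 24.7%, i.e. 24.7 cM.

24.7 cM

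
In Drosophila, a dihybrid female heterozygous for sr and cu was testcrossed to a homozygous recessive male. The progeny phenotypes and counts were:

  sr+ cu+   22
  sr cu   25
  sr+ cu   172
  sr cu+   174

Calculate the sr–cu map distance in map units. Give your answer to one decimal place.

12.0 map units

The two most frequent classes, sr+ cu (172) and sr cu+ (174), are the parental types, so the F1 was sr+ cu / sr cu+.
The recombinant classes are sr+ cu+ and sr cu: 22 + 25 = 47.
Recombination frequency = 47/393 = 0.1196 ≈ 12.0%, i.e. 12.0 map units.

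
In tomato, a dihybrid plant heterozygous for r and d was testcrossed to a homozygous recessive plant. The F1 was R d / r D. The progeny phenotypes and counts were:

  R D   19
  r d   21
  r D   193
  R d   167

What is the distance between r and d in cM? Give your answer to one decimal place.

The recombinant classes are R D and r d: 19 + 21 = 40.
Recombination frequency = 40/400 = 0.1000 ≈ 10.0%, i.e. 10.0 cM.

10.0 cM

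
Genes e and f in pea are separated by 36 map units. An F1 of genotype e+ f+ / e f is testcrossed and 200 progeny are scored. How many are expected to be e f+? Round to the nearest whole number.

A map distance of 36 map units corresponds to a recombination frequency of 0.360.
The F1 is e+ f+ / e f, so e f+ is a recombinant gamete class with expected frequency r/2 = 0.360/2 = 0.1800.
Expected number = 0.1800 × 200 = 36.00 ≈ 36.

36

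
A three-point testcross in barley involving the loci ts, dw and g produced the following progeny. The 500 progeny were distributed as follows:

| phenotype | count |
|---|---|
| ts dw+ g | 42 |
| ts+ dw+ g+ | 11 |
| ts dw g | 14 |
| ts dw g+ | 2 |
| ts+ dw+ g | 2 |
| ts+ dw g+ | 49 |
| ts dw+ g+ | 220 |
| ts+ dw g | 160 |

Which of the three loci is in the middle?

dw

The two most frequent reciprocal classes, ts+ dw g and ts dw+ g+, are the parental types, so the F1 was ts+ dw g / ts dw+ g+.
The two rarest classes, ts+ dw+ g and ts dw g+, are the double crossovers. Comparing them with the parentals, only the dw allele has switched, so dw is the middle locus and the order is ts – dw – g.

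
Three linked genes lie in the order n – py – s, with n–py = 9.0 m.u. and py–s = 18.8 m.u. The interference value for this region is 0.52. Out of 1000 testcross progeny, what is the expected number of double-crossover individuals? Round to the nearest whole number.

Map distances give recombination frequencies of 0.090 and 0.188 for the two intervals.
With interference 0.52 (so coincidence = 0.48), expected double-crossover frequency = 0.090 × 0.188 × 0.48 = 0.00812.
Expected number = 0.00812 × 1000 = 8.12 ≈ 8.

8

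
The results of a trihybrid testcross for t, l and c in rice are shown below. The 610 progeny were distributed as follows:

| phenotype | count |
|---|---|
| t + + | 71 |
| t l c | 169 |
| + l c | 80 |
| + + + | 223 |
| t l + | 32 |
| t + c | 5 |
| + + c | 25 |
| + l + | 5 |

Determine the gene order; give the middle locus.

l

The two most frequent reciprocal classes, + + + and t l c, are the parental types, so the F1 was + + + / t l c.
The two rarest classes, + l + and t + c, are the double crossovers. Comparing them with the parentals, only the l allele has switched, so l is the middle locus and the order is c – l – t.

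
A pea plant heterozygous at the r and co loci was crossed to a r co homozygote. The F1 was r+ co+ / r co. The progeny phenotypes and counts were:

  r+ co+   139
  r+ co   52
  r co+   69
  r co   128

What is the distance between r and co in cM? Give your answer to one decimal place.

The recombinant classes are r+ co and r co+: 52 + 69 = 121.
Recombination frequency = 121/388 = 0.3119 ≈ 31.2%, i.e. 31.2 cM.

31.2 cM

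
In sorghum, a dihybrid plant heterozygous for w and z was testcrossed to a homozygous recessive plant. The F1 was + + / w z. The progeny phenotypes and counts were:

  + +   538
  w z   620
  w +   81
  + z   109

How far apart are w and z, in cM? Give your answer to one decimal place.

The recombinant classes are + z and w +: 109 + 81 = 190.
Recombination frequency = 190/1348 = 0.1409 ≈ 14.1%, i.e. 14.1 cM.

14.1 cM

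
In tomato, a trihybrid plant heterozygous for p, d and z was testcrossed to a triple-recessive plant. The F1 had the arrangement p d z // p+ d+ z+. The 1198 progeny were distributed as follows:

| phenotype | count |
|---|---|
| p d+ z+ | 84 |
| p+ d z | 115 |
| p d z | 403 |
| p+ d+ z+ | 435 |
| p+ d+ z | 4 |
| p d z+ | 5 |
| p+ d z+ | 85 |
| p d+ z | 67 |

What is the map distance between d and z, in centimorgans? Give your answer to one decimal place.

The two rarest classes, p d z+ and p+ d+ z, are the double crossovers. Comparing them with the parentals, only the z allele has switched, so z is the middle locus and the order is p – z – d.
Crossovers in the z–d interval produce the single-crossover classes p d+ z and p+ d z+ (67 + 85 = 152) plus the double crossovers (9).
RF(z–d) = (152 + 9) / 1198 = 161/1198 = 0.1344 → 13.4 centimorgans.

13.4 centimorgans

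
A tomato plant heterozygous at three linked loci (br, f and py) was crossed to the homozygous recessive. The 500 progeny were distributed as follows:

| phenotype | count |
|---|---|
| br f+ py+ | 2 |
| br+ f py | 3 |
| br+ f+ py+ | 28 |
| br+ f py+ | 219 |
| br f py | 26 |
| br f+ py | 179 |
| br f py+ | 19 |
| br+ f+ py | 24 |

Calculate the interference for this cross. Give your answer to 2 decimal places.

0.12

The two most frequent reciprocal classes, br+ f py+ and br f+ py, are the parental types, so the F1 was br+ f py+ / br f+ py.
The two rarest classes, br+ f py and br f+ py+, are the double crossovers. Comparing them with the parentals, only the py allele has switched, so py is the middle locus and the order is f – py – br.
f–py: (54 + 5)/500 = 0.1180; py–br: (43 + 5)/500 = 0.0960.
Expected DCO frequency = 0.1180 × 0.0960 ≈ 0.01133; observed = 5/500 ≈ 0.01000.
Coefficient of coincidence = 0.01000/0.01133 ≈ 0.88; interference = 1 − 0.88 = 0.12.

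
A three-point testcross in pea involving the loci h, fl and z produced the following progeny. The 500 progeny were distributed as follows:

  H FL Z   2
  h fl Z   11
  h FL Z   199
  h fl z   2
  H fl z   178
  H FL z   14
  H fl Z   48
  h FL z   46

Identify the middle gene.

The two most frequent reciprocal classes, h FL Z and H fl z, are the parental types, so the F1 was h FL Z / H fl z.
The two rarest classes, H FL Z and h fl z, are the double crossovers. Comparing them with the parentals, only the h allele has switched, so h is the middle locus and the order is z – h – fl.

h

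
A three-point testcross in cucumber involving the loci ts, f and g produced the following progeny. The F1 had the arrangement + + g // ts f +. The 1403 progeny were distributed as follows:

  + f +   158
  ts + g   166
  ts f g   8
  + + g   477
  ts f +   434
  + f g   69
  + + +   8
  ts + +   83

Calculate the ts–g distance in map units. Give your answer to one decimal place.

The two rarest classes, + + + and ts f g, are the double crossovers. Comparing them with the parentals, only the g allele has switched, so g is the middle locus and the order is ts – g – f.
Crossovers in the ts–g interval produce the single-crossover classes ts + g and + f + (166 + 158 = 324) plus the double crossovers (16).
RF(ts–g) = (324 + 16) / 1403 = 340/1403 = 0.2423 → 24.2 map units.

24.2 map units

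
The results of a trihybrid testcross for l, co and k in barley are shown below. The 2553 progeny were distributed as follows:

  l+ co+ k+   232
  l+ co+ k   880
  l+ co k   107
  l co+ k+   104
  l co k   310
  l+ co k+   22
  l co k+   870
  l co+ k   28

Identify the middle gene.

l

The two most frequent reciprocal classes, l co k+ and l+ co+ k, are the parental types, so the F1 was l co k+ / l+ co+ k.
The two rarest classes, l+ co k+ and l co+ k, are the double crossovers. Comparing them with the parentals, only the l allele has switched, so l is the middle locus and the order is k – l – co.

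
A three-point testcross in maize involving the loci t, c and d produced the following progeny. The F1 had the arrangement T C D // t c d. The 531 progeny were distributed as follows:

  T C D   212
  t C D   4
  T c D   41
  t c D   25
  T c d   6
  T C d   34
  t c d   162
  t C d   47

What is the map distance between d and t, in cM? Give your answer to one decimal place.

13.0 cM

The two rarest classes, t C D and T c d, are the double crossovers. Comparing them with the parentals, only the t allele has switched, so t is the middle locus and the order is d – t – c.
Crossovers in the d–t interval produce the single-crossover classes T C d and t c D (34 + 25 = 59) plus the double crossovers (10).
RF(d–t) = (59 + 10) / 531 = 69/531 = 0.1299 → 13.0 cM.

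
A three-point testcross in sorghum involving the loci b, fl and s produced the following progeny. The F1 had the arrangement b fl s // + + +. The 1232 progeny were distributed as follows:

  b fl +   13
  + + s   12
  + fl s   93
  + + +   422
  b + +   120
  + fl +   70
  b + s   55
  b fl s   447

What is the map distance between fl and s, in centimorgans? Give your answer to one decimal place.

12.2 centimorgans

The two rarest classes, b fl + and + + s, are the double crossovers. Comparing them with the parentals, only the s allele has switched, so s is the middle locus and the order is fl – s – b.
Crossovers in the fl–s interval produce the single-crossover classes b + s and + fl + (55 + 70 = 125) plus the double crossovers (25).
RF(fl–s) = (125 + 25) / 1232 = 150/1232 = 0.1218 → 12.2 centimorgans.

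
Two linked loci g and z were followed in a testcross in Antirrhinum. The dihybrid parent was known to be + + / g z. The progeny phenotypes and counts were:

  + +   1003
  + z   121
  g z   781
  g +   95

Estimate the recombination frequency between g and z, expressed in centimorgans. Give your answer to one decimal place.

The recombinant classes are + z and g +: 121 + 95 = 216.
Recombination frequency = 216/2000 = 0.1080 ≈ 10.8%, i.e. 10.8 centimorgans.

10.8 centimorgans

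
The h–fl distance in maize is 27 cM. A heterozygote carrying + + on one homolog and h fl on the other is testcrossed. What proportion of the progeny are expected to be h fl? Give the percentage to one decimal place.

36.5%

A map distance of 27 cM corresponds to a recombination frequency of 0.270.
The F1 is + + / h fl, so h fl is a parental gamete class with expected frequency (1 − r)/2 = 0.730/2 = 0.3650.
That is 0.3650 = 36.5% of the progeny.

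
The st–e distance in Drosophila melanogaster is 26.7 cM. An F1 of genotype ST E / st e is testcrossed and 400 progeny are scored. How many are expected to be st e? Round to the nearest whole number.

A map distance of 26.7 cM corresponds to a recombination frequency of 0.267.
The F1 is ST E / st e, so st e is a parental gamete class with expected frequency (1 − r)/2 = 0.733/2 = 0.3665.
Expected number = 0.3665 × 400 = 146.60 ≈ 147.

147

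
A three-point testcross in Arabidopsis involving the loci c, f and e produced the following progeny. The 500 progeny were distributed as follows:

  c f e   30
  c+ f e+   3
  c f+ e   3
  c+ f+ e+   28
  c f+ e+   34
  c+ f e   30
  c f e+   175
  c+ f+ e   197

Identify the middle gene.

The two most frequent reciprocal classes, c+ f+ e and c f e+, are the parental types, so the F1 was c+ f+ e / c f e+.
The two rarest classes, c f+ e and c+ f e+, are the double crossovers. Comparing them with the parentals, only the c allele has switched, so c is the middle locus and the order is f – c – e.

c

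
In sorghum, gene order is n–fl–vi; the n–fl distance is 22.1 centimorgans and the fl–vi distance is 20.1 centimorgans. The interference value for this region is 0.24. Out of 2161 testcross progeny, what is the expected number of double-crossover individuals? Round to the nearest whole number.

Map distances give recombination frequencies of 0.221 and 0.201 for the two intervals.
With interference 0.24 (so coincidence = 0.76), expected double-crossover frequency = 0.221 × 0.201 × 0.76 = 0.03376.
Expected number = 0.03376 × 2161 = 72.96 ≈ 73.

73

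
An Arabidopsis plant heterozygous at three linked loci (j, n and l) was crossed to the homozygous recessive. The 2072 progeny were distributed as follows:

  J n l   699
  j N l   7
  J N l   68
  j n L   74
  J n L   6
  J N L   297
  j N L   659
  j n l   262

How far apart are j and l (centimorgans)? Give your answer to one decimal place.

The two most frequent reciprocal classes, J n l and j N L, are the parental types, so the F1 was J n l / j N L.
The two rarest classes, J n L and j N l, are the double crossovers. Comparing them with the parentals, only the l allele has switched, so l is the middle locus and the order is n – l – j.
Crossovers in the l–j interval produce the single-crossover classes j n l and J N L (262 + 297 = 559) plus the double crossovers (13).
RF(l–j) = (559 + 13) / 2072 = 572/2072 = 0.2761 → 27.6 centimorgans.

27.6 centimorgans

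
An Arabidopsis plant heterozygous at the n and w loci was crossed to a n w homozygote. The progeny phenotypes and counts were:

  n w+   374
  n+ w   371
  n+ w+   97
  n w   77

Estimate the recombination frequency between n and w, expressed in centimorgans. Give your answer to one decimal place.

18.9 centimorgans

The two most frequent classes, n+ w (371) and n w+ (374), are the parental types, so the F1 was n+ w / n w+.
The recombinant classes are n+ w+ and n w: 97 + 77 = 174.
Recombination frequency = 174/919 = 0.1893 ≈ 18.9%, i.e. 18.9 centimorgans.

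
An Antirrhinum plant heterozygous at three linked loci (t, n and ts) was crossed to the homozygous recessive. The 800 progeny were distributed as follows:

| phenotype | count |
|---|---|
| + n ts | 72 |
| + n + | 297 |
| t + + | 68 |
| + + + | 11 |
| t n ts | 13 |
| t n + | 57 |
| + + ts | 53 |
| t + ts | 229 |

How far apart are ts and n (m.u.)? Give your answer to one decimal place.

The two most frequent reciprocal classes, t + ts and + n +, are the parental types, so the F1 was t + ts / + n +.
The two rarest classes, t n ts and + + +, are the double crossovers. Comparing them with the parentals, only the n allele has switched, so n is the middle locus and the order is ts – n – t.
Crossovers in the ts–n interval produce the single-crossover classes t + + and + n ts (68 + 72 = 140) plus the double crossovers (24).
RF(ts–n) = (140 + 24) / 800 = 164/800 = 0.2050 → 20.5 m.u.

20.5 m.u.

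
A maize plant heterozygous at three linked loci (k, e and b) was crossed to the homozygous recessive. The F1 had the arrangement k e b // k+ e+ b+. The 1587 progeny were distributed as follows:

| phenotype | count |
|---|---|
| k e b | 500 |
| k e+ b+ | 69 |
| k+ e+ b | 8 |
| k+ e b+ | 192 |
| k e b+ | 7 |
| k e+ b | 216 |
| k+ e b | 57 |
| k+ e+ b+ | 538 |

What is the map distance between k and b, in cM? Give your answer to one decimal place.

The two rarest classes, k e b+ and k+ e+ b, are the double crossovers. Comparing them with the parentals, only the b allele has switched, so b is the middle locus and the order is k – b – e.
Crossovers in the k–b interval produce the single-crossover classes k+ e b and k e+ b+ (57 + 69 = 126) plus the double crossovers (15).
RF(k–b) = (126 + 15) / 1587 = 141/1587 = 0.0888 → 8.9 cM.

8.9 cM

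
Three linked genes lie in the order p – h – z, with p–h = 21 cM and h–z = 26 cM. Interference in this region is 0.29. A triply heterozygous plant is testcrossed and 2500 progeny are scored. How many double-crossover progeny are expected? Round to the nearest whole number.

97

Map distances give recombination frequencies of 0.210 and 0.260 for the two intervals.
With interference 0.29 (so coincidence = 0.71), expected double-crossover frequency = 0.210 × 0.260 × 0.71 = 0.03877.
Expected number = 0.03877 × 2500 = 96.92 ≈ 97.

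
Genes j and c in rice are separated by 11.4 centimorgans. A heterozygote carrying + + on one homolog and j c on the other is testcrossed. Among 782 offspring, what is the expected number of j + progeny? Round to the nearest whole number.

A map distance of 11.4 centimorgans corresponds to a recombination frequency of 0.114.
The F1 is + + / j c, so j + is a recombinant gamete class with expected frequency r/2 = 0.114/2 = 0.0570.
Expected number = 0.0570 × 782 = 44.57 ≈ 45.

45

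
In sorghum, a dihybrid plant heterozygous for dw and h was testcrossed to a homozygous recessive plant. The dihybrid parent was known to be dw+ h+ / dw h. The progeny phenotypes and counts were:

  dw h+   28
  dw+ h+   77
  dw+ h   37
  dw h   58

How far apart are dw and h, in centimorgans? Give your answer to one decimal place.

32.5 centimorgans

The recombinant classes are dw+ h and dw h+: 37 + 28 = 65.
Recombination frequency = 65/200 = 0.3250 ≈ 32.5%, i.e. 32.5 centimorgans.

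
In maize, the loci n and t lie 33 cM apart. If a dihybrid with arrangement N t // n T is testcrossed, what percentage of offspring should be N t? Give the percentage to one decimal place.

33.5%

A map distance of 33 cM corresponds to a recombination frequency of 0.330.
The F1 is N t / n T, so N t is a parental gamete class with expected frequency (1 − r)/2 = 0.670/2 = 0.3350.
That is 0.3350 = 33.5% of the progeny.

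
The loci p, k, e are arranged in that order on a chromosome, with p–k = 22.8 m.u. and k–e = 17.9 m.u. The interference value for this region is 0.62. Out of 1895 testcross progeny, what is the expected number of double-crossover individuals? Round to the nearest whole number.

29

Map distances give recombination frequencies of 0.228 and 0.179 for the two intervals.
With interference 0.62 (so coincidence = 0.38), expected double-crossover frequency = 0.228 × 0.179 × 0.38 = 0.01551.
Expected number = 0.01551 × 1895 = 29.39 ≈ 29.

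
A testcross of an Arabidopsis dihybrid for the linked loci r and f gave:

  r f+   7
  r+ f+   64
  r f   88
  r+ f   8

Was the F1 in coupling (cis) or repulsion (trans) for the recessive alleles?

The two most frequent classes are r+ f+ (64) and r f (88); these are the parental (non-recombinant) types.
So the F1 carried r+ f+ on one chromosome and r f on the other — the recessive alleles are on the same chromosome (cis / coupling).

cis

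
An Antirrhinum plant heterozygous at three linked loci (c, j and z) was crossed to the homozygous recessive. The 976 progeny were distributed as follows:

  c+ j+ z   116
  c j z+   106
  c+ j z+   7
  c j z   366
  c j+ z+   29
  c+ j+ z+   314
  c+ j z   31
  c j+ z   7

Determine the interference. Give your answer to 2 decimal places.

0.22

The two most frequent reciprocal classes, c j z and c+ j+ z+, are the parental types, so the F1 was c j z / c+ j+ z+.
The two rarest classes, c j+ z and c+ j z+, are the double crossovers. Comparing them with the parentals, only the j allele has switched, so j is the middle locus and the order is c – j – z.
c–j: (60 + 14)/976 = 0.0758; j–z: (222 + 14)/976 = 0.2418.
Expected DCO frequency = 0.0758 × 0.2418 ≈ 0.01833; observed = 14/976 ≈ 0.01434.
Coefficient of coincidence = 0.01434/0.01833 ≈ 0.78; interference = 1 − 0.78 = 0.22.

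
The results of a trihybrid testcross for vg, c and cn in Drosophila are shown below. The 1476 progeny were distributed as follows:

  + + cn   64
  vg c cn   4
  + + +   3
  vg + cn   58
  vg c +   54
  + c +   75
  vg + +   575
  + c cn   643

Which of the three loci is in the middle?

The two most frequent reciprocal classes, + c cn and vg + +, are the parental types, so the F1 was + c cn / vg + +.
The two rarest classes, vg c cn and + + +, are the double crossovers. Comparing them with the parentals, only the vg allele has switched, so vg is the middle locus and the order is c – vg – cn.

vg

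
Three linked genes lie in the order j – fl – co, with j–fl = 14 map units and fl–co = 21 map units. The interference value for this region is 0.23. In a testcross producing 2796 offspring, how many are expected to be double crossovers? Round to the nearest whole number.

Map distances give recombination frequencies of 0.140 and 0.210 for the two intervals.
With interference 0.23 (so coincidence = 0.77), expected double-crossover frequency = 0.140 × 0.210 × 0.77 = 0.02264.
Expected number = 0.02264 × 2796 = 63.30 ≈ 63.

63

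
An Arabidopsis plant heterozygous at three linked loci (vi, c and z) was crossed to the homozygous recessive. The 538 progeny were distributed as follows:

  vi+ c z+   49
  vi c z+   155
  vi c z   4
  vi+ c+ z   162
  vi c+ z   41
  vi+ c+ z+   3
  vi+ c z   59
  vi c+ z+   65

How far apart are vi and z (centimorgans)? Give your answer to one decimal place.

18.0 centimorgans

The two most frequent reciprocal classes, vi+ c+ z and vi c z+, are the parental types, so the F1 was vi+ c+ z / vi c z+.
The two rarest classes, vi+ c+ z+ and vi c z, are the double crossovers. Comparing them with the parentals, only the z allele has switched, so z is the middle locus and the order is vi – z – c.
Crossovers in the vi–z interval produce the single-crossover classes vi c+ z and vi+ c z+ (41 + 49 = 90) plus the double crossovers (7).
RF(vi–z) = (90 + 7) / 538 = 97/538 = 0.1803 → 18.0 centimorgans.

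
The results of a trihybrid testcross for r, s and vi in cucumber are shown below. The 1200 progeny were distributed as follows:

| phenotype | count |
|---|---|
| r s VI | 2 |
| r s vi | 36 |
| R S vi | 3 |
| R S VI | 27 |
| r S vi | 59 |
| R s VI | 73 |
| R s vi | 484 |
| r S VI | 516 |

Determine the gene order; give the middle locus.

s

The two most frequent reciprocal classes, r S VI and R s vi, are the parental types, so the F1 was r S VI / R s vi.
The two rarest classes, r s VI and R S vi, are the double crossovers. Comparing them with the parentals, only the s allele has switched, so s is the middle locus and the order is vi – s – r.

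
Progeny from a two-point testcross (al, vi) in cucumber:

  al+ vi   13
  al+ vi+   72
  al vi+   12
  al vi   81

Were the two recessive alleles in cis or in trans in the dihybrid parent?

The two most frequent classes are al+ vi+ (72) and al vi (81); these are the parental (non-recombinant) types.
So the F1 carried al+ vi+ on one chromosome and al vi on the other — the recessive alleles are on the same chromosome (cis / coupling).

cis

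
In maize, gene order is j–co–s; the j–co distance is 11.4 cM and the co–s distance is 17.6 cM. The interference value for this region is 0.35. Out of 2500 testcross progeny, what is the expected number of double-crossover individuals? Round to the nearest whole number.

33

Map distances give recombination frequencies of 0.114 and 0.176 for the two intervals.
With interference 0.35 (so coincidence = 0.65), expected double-crossover frequency = 0.114 × 0.176 × 0.65 = 0.01304.
Expected number = 0.01304 × 2500 = 32.60 ≈ 33.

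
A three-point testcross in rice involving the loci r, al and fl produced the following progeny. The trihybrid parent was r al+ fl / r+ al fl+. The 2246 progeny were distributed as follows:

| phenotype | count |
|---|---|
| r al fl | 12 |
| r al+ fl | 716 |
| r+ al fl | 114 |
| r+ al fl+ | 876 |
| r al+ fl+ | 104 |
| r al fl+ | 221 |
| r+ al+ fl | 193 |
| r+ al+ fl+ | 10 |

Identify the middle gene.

al

The two rarest classes, r al fl and r+ al+ fl+, are the double crossovers. Comparing them with the parentals, only the al allele has switched, so al is the middle locus and the order is r – al – fl.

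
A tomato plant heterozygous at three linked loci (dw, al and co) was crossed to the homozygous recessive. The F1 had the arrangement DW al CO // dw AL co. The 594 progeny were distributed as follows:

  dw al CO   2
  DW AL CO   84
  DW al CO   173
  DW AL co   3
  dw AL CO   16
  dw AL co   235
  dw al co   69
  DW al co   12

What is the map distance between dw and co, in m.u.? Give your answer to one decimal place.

5.6 m.u.

The two rarest classes, dw al CO and DW AL co, are the double crossovers. Comparing them with the parentals, only the dw allele has switched, so dw is the middle locus and the order is al – dw – co.
Crossovers in the dw–co interval produce the single-crossover classes DW al co and dw AL CO (12 + 16 = 28) plus the double crossovers (5).
RF(dw–co) = (28 + 5) / 594 = 33/594 = 0.0556 → 5.6 m.u.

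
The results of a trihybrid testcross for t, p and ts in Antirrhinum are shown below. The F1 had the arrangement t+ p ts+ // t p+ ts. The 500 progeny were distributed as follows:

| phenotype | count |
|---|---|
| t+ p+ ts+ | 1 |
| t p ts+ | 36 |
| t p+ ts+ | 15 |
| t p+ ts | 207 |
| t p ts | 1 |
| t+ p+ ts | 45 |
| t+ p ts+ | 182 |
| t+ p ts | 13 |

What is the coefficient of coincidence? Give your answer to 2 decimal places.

The two rarest classes, t+ p+ ts+ and t p ts, are the double crossovers. Comparing them with the parentals, only the p allele has switched, so p is the middle locus and the order is ts – p – t.
ts–p: (28 + 2)/500 = 0.0600; p–t: (81 + 2)/500 = 0.1660.
Expected DCO frequency = 0.0600 × 0.1660 ≈ 0.00996; observed = 2/500 ≈ 0.00400.
Coefficient of coincidence = 0.00400/0.00996 ≈ 0.40.

0.40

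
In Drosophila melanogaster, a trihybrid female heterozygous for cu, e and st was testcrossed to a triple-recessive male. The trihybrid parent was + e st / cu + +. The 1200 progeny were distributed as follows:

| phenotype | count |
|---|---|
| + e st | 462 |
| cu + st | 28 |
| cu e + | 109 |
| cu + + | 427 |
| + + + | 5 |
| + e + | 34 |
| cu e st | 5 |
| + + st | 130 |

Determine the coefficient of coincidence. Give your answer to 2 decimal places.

The two rarest classes, cu e st and + + +, are the double crossovers. Comparing them with the parentals, only the cu allele has switched, so cu is the middle locus and the order is st – cu – e.
st–cu: (62 + 10)/1200 = 0.0600; cu–e: (239 + 10)/1200 = 0.2075.
Expected DCO frequency = 0.0600 × 0.2075 ≈ 0.01245; observed = 10/1200 ≈ 0.00833.
Coefficient of coincidence = 0.00833/0.01245 ≈ 0.67.

0.67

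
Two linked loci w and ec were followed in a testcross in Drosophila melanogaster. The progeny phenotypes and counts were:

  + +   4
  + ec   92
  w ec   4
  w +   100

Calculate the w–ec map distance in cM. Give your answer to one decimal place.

The two most frequent classes, + ec (92) and w + (100), are the parental types, so the F1 was + ec / w +.
The recombinant classes are + + and w ec: 4 + 4 = 8.
Recombination frequency = 8/200 = 0.0400 ≈ 4.0%, i.e. 4.0 cM.

4.0 cM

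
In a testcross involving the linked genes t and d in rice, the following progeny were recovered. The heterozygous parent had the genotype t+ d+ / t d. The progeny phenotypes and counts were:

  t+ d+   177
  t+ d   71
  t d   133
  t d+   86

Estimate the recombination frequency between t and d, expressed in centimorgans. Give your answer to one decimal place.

33.6 centimorgans

The recombinant classes are t+ d and t d+: 71 + 86 = 157.
Recombination frequency = 157/467 = 0.3362 ≈ 33.6%, i.e. 33.6 centimorgans.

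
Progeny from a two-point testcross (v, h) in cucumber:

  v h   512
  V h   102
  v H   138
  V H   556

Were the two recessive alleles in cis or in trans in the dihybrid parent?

cis

The two most frequent classes are V H (556) and v h (512); these are the parental (non-recombinant) types.
So the F1 carried V H on one chromosome and v h on the other — the recessive alleles are on the same chromosome (cis / coupling).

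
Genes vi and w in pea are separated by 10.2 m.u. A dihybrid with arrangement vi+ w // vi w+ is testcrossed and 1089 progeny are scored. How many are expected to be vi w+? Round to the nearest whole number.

489

A map distance of 10.2 m.u. corresponds to a recombination frequency of 0.102.
The F1 is vi+ w / vi w+, so vi w+ is a parental gamete class with expected frequency (1 − r)/2 = 0.898/2 = 0.4490.
Expected number = 0.4490 × 1089 = 488.96 ≈ 489.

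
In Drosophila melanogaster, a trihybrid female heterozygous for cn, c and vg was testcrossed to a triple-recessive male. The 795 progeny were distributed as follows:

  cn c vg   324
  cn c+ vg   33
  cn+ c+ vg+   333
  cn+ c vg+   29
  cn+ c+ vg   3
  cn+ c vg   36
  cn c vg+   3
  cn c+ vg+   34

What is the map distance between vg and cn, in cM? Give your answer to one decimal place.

9.6 cM

The two most frequent reciprocal classes, cn+ c+ vg+ and cn c vg, are the parental types, so the F1 was cn+ c+ vg+ / cn c vg.
The two rarest classes, cn+ c+ vg and cn c vg+, are the double crossovers. Comparing them with the parentals, only the vg allele has switched, so vg is the middle locus and the order is cn – vg – c.
Crossovers in the cn–vg interval produce the single-crossover classes cn c+ vg+ and cn+ c vg (34 + 36 = 70) plus the double crossovers (6).
RF(cn–vg) = (70 + 6) / 795 = 76/795 = 0.0956 → 9.6 cM.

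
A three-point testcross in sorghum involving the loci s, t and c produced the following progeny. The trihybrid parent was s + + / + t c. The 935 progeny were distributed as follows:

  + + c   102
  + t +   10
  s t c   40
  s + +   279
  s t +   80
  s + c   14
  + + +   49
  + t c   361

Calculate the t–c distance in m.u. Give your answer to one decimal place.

22.0 m.u.

The two rarest classes, s + c and + t +, are the double crossovers. Comparing them with the parentals, only the c allele has switched, so c is the middle locus and the order is t – c – s.
Crossovers in the t–c interval produce the single-crossover classes s t + and + + c (80 + 102 = 182) plus the double crossovers (24).
RF(t–c) = (182 + 24) / 935 = 206/935 = 0.2203 → 22.0 m.u.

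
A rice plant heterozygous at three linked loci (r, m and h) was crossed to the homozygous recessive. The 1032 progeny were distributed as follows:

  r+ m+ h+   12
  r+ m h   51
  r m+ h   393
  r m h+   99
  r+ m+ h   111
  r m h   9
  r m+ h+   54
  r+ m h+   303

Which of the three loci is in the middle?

m

The two most frequent reciprocal classes, r m+ h and r+ m h+, are the parental types, so the F1 was r m+ h / r+ m h+.
The two rarest classes, r m h and r+ m+ h+, are the double crossovers. Comparing them with the parentals, only the m allele has switched, so m is the middle locus and the order is r – m – h.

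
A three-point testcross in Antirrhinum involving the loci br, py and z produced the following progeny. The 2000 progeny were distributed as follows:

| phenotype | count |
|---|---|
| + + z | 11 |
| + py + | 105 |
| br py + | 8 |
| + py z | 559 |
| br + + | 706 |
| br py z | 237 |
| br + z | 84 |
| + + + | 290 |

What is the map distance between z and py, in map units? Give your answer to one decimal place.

10.4 map units

The two most frequent reciprocal classes, + py z and br + +, are the parental types, so the F1 was + py z / br + +.
The two rarest classes, + + z and br py +, are the double crossovers. Comparing them with the parentals, only the py allele has switched, so py is the middle locus and the order is br – py – z.
Crossovers in the py–z interval produce the single-crossover classes + py + and br + z (105 + 84 = 189) plus the double crossovers (19).
RF(py–z) = (189 + 19) / 2000 = 208/2000 = 0.1040 → 10.4 map units.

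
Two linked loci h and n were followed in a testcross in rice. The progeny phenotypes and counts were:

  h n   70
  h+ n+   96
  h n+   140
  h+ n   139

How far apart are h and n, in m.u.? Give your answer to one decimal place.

The two most frequent classes, h+ n (139) and h n+ (140), are the parental types, so the F1 was h+ n / h n+.
The recombinant classes are h+ n+ and h n: 96 + 70 = 166.
Recombination frequency = 166/445 = 0.3730 ≈ 37.3%, i.e. 37.3 m.u.

37.3 m.u.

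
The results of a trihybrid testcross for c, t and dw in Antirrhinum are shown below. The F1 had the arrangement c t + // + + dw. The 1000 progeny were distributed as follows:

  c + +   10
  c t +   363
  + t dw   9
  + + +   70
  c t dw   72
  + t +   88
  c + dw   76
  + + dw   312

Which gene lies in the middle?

The two rarest classes, c + + and + t dw, are the double crossovers. Comparing them with the parentals, only the t allele has switched, so t is the middle locus and the order is dw – t – c.

t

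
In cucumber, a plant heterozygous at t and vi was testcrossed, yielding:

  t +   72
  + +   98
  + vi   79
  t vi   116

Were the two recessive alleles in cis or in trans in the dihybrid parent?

The two most frequent classes are + + (98) and t vi (116); these are the parental (non-recombinant) types.
So the F1 carried + + on one chromosome and t vi on the other — the recessive alleles are on the same chromosome (cis / coupling).

cis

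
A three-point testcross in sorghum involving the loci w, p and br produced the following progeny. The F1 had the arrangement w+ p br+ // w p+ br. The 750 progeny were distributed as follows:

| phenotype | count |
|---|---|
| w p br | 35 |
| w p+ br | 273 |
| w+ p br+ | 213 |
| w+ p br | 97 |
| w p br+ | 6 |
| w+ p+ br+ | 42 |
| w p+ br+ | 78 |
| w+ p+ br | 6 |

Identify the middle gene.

w

The two rarest classes, w p br+ and w+ p+ br, are the double crossovers. Comparing them with the parentals, only the w allele has switched, so w is the middle locus and the order is p – w – br.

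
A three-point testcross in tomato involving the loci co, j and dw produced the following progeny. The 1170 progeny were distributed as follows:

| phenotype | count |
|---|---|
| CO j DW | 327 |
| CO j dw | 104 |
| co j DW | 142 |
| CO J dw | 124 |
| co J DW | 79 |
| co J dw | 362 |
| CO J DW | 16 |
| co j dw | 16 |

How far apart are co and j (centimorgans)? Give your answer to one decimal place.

The two most frequent reciprocal classes, CO j DW and co J dw, are the parental types, so the F1 was CO j DW / co J dw.
The two rarest classes, CO J DW and co j dw, are the double crossovers. Comparing them with the parentals, only the j allele has switched, so j is the middle locus and the order is co – j – dw.
Crossovers in the co–j interval produce the single-crossover classes co j DW and CO J dw (142 + 124 = 266) plus the double crossovers (32).
RF(co–j) = (266 + 32) / 1170 = 298/1170 = 0.2547 → 25.5 centimorgans.

25.5 centimorgans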